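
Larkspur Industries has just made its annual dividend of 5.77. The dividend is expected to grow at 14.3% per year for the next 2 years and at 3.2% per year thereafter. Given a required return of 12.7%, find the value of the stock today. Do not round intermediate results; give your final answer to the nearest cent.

76.26

D_1 = 6.59511
D_2 = 7.53821
Terminal value at year 2: TV = D_2×(1+g_2)/(r−g_2) = 7.77943/0.095 = 81.88877
P_0 = D_1/(1+r)^1 + D_2/(1+r)^2 + TV/(1+r)^2
    = 5.85192 + 5.93500 + 64.47280 = 76.25971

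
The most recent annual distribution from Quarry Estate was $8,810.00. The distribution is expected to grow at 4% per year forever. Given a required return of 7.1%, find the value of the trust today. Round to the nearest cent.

$295561.29

D₁ = D₀ × (1 + g) = $8,810.00 × 1.04 = $9,162.4000
Growing perpetuity: P = D₁ / (r − g) = $9,162.4000 / (0.071 − 0.04) = $295,561.29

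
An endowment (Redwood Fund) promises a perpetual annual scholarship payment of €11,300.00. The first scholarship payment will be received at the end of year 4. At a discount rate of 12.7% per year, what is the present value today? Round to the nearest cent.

Value at end of year 3: C / r = €11,300.00 / 0.127 = €88,976.3780
Discount to today: PV = €88,976.3780 / (1 + 0.127)^3 = €88,976.3780 / 1.431435 = €62,158.85

€62158.85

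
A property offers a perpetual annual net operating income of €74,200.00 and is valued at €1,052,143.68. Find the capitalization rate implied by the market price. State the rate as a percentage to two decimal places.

7.05%

P = C/r ⇒ r = C/P = €74,200.00/€1,052,143.68 = 0.070523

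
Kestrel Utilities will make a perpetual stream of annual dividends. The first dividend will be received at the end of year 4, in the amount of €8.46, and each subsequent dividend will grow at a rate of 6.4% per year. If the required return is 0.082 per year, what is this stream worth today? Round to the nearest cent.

Value at end of year 3: C₁ / (r − g) = €8.46 / (0.082 − 0.064) = €470.0000
Discount to today: PV = €470.0000 / (1 + 0.082)^3 = €470.0000 / 1.266723 = €371.04

€371.04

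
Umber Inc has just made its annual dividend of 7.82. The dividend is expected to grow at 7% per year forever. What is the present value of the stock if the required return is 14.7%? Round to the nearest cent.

D₁ = D₀ × (1 + g) = 7.82 × 1.07 = 8.3674
Growing perpetuity: P = D₁ / (r − g) = 8.3674 / (0.147 − 0.07) = 108.67

108.67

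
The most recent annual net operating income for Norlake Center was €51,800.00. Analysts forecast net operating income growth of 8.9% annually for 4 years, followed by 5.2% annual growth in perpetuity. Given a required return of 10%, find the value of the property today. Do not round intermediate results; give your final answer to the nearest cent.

€1292620.18

D_1 = 56410.20000
D_2 = 61430.70780
D_3 = 66898.04079
D_4 = 72851.96642
Terminal value at year 4: TV = D_4×(1+g_2)/(r−g_2) = 76640.26868/0.048 = 1596672.26415
P_0 = D_1/(1+r)^1 + D_2/(1+r)^2 + D_3/(1+r)^3 + D_4/(1+r)^4 + TV/(1+r)^4
    = 51282.00000 + 50769.18000 + 50261.48820 + 49758.87332 + 1090548.64022 = 1292620.18174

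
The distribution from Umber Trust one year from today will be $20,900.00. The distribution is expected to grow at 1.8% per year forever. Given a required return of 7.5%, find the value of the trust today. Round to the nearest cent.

$366666.67

Growing perpetuity: P = D₁ / (r − g) = $20,900.0000 / (0.075 − 0.018) = $366,666.67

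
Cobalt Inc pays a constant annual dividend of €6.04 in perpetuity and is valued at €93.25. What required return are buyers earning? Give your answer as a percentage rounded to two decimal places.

P = C/r ⇒ r = C/P = €6.04/€93.25 = 0.064772

6.48%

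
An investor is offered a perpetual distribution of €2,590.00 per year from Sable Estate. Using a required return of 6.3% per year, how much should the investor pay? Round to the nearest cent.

Level perpetuity: PV = C / r = €2,590.00 / 0.063 = €41,111.11

€41111.11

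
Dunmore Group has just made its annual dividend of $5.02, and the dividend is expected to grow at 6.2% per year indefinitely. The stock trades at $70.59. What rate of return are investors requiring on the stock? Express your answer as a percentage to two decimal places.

13.75%

D₁ = $5.02 × 1.062 = $5.3312
P = D₁/(r − g) ⇒ r = D₁/P + g = $5.3312/$70.59 + 0.062 = 0.075524 + 0.062 = 0.137524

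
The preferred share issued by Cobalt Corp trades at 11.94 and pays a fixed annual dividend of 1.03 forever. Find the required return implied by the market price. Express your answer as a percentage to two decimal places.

8.63%

P = C/r ⇒ r = C/P = 1.03/11.94 = 0.086265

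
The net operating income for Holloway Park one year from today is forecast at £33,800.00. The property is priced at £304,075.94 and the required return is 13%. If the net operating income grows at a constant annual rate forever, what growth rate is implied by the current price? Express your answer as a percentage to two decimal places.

1.88%

P = D₁/(r−g) ⇒ g = r − D₁/P = 0.13 − £33,800.00/£304,075.94 = 0.018844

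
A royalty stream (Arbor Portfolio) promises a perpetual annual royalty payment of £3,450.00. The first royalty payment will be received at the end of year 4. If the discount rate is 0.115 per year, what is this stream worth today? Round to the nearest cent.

Value at end of year 3: C / r = £3,450.00 / 0.115 = £30,000.0000
Discount to today: PV = £30,000.0000 / (1 + 0.115)^3 = £30,000.0000 / 1.386196 = £21,641.96

£21641.96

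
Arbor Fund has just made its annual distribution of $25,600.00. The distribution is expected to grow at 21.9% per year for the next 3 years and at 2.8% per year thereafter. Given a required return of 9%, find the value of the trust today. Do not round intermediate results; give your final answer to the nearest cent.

D_1 = 31206.40000
D_2 = 38040.60160
D_3 = 46371.49335
Terminal value at year 3: TV = D_3×(1+g_2)/(r−g_2) = 47669.89516/0.062 = 768869.27684
P_0 = D_1/(1+r)^1 + D_2/(1+r)^2 + D_3/(1+r)^3 + TV/(1+r)^3
    = 28629.72477 + 32018.01330 + 35807.30111 + 593708.15390 = 690163.19308

$690163.19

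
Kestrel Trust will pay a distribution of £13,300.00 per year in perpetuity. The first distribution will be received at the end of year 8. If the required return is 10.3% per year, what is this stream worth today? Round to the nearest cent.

Value at end of year 7: C / r = £13,300.00 / 0.103 = £129,126.2136
Discount to today: PV = £129,126.2136 / (1 + 0.103)^7 = £129,126.2136 / 1.986226 = £65,010.85

£65010.85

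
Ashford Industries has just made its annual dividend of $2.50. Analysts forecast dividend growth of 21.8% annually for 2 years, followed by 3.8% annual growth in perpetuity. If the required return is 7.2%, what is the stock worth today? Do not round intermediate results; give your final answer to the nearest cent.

$104.60

D_1 = 3.04500
D_2 = 3.70881
Terminal value at year 2: TV = D_2×(1+g_2)/(r−g_2) = 3.84974/0.034 = 113.22779
P_0 = D_1/(1+r)^1 + D_2/(1+r)^2 + TV/(1+r)^2
    = 2.84049 + 3.22734 + 98.52886 = 104.59669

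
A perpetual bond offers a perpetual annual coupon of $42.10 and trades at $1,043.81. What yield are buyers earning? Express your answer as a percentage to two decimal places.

P = C/r ⇒ r = C/P = $42.10/$1,043.81 = 0.040333

4.03%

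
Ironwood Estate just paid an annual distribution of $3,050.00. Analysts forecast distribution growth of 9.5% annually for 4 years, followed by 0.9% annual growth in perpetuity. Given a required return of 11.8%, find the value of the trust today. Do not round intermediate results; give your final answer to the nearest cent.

D_1 = 3339.75000
D_2 = 3657.02625
D_3 = 4004.44374
D_4 = 4384.86590
Terminal value at year 4: TV = D_4×(1+g_2)/(r−g_2) = 4424.32969/0.109 = 40590.18067
P_0 = D_1/(1+r)^1 + D_2/(1+r)^2 + D_3/(1+r)^3 + D_4/(1+r)^4 + TV/(1+r)^4
    = 2987.25403 + 2925.79889 + 2865.60803 + 2806.65545 + 25980.87480 = 37566.19121

$37566.19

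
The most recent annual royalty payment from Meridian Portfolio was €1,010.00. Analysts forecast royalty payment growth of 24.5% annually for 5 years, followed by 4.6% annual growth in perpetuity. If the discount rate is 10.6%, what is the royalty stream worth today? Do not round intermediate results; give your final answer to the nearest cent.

D_1 = 1257.45000
D_2 = 1565.52525
D_3 = 1949.07894
D_4 = 2426.60328
D_5 = 3021.12108
Terminal value at year 5: TV = D_5×(1+g_2)/(r−g_2) = 3160.09265/0.06 = 52668.21080
P_0 = D_1/(1+r)^1 + D_2/(1+r)^2 + D_3/(1+r)^3 + D_4/(1+r)^4 + D_5/(1+r)^5 + TV/(1+r)^5
    = 1136.93490 + 1279.82274 + 1440.66846 + 1621.72896 + 1825.54480 + 31825.33107 = 39130.03093

€39130.03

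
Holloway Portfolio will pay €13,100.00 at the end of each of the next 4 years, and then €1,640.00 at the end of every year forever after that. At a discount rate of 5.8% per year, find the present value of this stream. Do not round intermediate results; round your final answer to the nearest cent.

PV of 4-year annuity: €13,100.00 × [1 − (1+0.058)^−4] / 0.058 = 45601.54409
Perpetuity value at year 4: €1,640.00 / 0.058 = 28275.86207
PV of perpetuity: 28275.86207 / (1+0.058)^4 = 22566.96647
Total PV = 45601.54409 + 22566.96647 = 68168.51056

€68168.51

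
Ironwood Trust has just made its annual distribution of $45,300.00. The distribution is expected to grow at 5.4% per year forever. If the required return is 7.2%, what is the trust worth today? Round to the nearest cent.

D₁ = D₀ × (1 + g) = $45,300.00 × 1.054 = $47,746.2000
Growing perpetuity: P = D₁ / (r − g) = $47,746.2000 / (0.072 − 0.054) = $2,652,566.67

$2652566.67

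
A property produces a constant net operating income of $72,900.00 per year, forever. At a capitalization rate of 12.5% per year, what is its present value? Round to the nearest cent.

$583200.00

Level perpetuity: PV = C / r = $72,900.00 / 0.125 = $583,200.00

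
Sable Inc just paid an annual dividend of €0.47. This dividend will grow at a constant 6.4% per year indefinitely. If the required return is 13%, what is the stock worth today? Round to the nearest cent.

€7.58

D₁ = D₀ × (1 + g) = €0.47 × 1.064 = €0.5001
Growing perpetuity: P = D₁ / (r − g) = €0.5001 / (0.13 − 0.064) = €7.58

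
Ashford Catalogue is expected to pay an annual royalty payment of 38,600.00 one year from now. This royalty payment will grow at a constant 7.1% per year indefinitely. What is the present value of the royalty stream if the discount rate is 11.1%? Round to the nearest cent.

965000.00

Growing perpetuity: P = D₁ / (r − g) = 38,600.0000 / (0.111 − 0.071) = 965,000.00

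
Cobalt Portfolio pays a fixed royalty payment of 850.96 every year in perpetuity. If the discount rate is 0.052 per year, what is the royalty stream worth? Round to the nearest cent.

16364.62

Level perpetuity: PV = C / r = 850.96 / 0.052 = 16,364.62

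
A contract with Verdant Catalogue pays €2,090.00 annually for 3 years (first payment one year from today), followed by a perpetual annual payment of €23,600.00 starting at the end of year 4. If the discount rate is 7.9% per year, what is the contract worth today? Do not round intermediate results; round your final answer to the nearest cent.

PV of 3-year annuity: €2,090.00 × [1 − (1+0.079)^−3] / 0.079 = 5395.86622
Perpetuity value at year 3: €23,600.00 / 0.079 = 298734.17722
PV of perpetuity: 298734.17722 / (1+0.079)^3 = 237804.77875
Total PV = 5395.86622 + 237804.77875 = 243200.64497

€243200.64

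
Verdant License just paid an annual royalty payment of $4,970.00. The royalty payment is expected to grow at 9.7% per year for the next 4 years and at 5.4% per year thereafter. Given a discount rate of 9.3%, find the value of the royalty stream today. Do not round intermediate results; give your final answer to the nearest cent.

$156357.03

D_1 = 5452.09000
D_2 = 5980.94273
D_3 = 6561.09417
D_4 = 7197.52031
Terminal value at year 4: TV = D_4×(1+g_2)/(r−g_2) = 7586.18641/0.039 = 194517.60017
P_0 = D_1/(1+r)^1 + D_2/(1+r)^2 + D_3/(1+r)^3 + D_4/(1+r)^4 + TV/(1+r)^4
    = 4988.18847 + 5006.44351 + 5024.76535 + 5043.15424 + 136294.47625 = 156357.02783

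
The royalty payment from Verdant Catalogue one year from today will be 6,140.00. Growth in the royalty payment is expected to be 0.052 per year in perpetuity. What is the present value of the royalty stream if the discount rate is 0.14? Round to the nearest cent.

Growing perpetuity: P = D₁ / (r − g) = 6,140.0000 / (0.14 − 0.052) = 69,772.73

69772.73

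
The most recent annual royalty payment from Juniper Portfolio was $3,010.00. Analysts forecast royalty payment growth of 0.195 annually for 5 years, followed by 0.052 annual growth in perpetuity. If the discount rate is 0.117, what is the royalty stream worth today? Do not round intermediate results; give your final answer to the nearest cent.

$86784.16

D_1 = 3596.95000
D_2 = 4298.35525
D_3 = 5136.53452
D_4 = 6138.15876
D_5 = 7335.09971
Terminal value at year 5: TV = D_5×(1+g_2)/(r−g_2) = 7716.52490/0.065 = 118715.76767
P_0 = D_1/(1+r)^1 + D_2/(1+r)^2 + D_3/(1+r)^3 + D_4/(1+r)^4 + D_5/(1+r)^5 + TV/(1+r)^5
    = 3220.18800 + 3445.05341 + 3685.62116 + 3942.98772 + 4218.32616 + 68271.98650 = 86784.16295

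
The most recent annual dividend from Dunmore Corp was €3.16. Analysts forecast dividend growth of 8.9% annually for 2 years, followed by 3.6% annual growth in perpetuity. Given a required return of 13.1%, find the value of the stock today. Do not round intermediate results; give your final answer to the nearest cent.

€37.92

D_1 = 3.44124
D_2 = 3.74751
Terminal value at year 2: TV = D_2×(1+g_2)/(r−g_2) = 3.88242/0.095 = 40.86759
P_0 = D_1/(1+r)^1 + D_2/(1+r)^2 + TV/(1+r)^2
    = 3.04265 + 2.92966 + 31.94874 = 37.92106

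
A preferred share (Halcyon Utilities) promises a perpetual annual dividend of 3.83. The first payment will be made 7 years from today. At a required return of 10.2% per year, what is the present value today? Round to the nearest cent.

Value at end of year 6: C / r = 3.83 / 0.102 = 37.5490
Discount to today: PV = 37.5490 / (1 + 0.102)^6 = 37.5490 / 1.790975 = 20.97

20.97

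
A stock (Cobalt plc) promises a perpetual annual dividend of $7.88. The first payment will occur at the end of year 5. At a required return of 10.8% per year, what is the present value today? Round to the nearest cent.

Value at end of year 4: C / r = $7.88 / 0.108 = $72.9630
Discount to today: PV = $72.9630 / (1 + 0.108)^4 = $72.9630 / 1.507159 = $48.41

$48.41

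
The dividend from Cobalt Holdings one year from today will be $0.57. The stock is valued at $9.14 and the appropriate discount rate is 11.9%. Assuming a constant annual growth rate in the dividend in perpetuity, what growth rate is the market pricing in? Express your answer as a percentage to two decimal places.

5.66%

P = D₁/(r−g) ⇒ g = r − D₁/P = 0.119 − $0.57/$9.14 = 0.056637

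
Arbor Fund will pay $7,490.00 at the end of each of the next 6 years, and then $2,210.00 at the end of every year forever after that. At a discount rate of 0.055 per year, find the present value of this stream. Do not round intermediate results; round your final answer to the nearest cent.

$66558.22

PV of 6-year annuity: $7,490.00 × [1 − (1+0.055)^−6] / 0.055 = 37416.52201
Perpetuity value at year 6: $2,210.00 / 0.055 = 40181.81818
PV of perpetuity: 40181.81818 / (1+0.055)^6 = 29141.69620
Total PV = 37416.52201 + 29141.69620 = 66558.21821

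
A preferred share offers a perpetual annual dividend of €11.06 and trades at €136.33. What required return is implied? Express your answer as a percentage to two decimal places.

P = C/r ⇒ r = C/P = €11.06/€136.33 = 0.081127

8.11%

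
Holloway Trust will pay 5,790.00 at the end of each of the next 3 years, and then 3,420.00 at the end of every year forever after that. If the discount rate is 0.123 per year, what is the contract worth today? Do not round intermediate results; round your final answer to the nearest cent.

PV of 3-year annuity: 5,790.00 × [1 − (1+0.123)^−3] / 0.123 = 13835.22430
Perpetuity value at year 3: 3,420.00 / 0.123 = 27804.87805
PV of perpetuity: 27804.87805 / (1+0.123)^3 = 19632.77665
Total PV = 13835.22430 + 19632.77665 = 33468.00095

33468.00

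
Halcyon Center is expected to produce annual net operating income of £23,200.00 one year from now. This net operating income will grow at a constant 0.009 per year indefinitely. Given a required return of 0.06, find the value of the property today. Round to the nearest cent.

Growing perpetuity: P = D₁ / (r − g) = £23,200.0000 / (0.06 − 0.009) = £454,901.96

£454901.96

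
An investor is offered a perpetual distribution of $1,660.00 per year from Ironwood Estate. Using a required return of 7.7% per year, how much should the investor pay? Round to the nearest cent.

Level perpetuity: PV = C / r = $1,660.00 / 0.077 = $21,558.44

$21558.44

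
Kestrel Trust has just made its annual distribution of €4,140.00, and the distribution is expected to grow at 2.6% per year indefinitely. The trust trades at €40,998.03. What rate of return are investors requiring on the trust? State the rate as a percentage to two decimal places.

12.96%

D₁ = €4,140.00 × 1.026 = €4,247.6400
P = D₁/(r − g) ⇒ r = D₁/P + g = €4,247.6400/€40,998.03 + 0.026 = 0.103606 + 0.026 = 0.129606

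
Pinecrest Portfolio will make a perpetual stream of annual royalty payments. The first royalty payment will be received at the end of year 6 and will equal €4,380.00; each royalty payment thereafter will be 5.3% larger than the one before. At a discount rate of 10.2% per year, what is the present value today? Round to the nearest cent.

Value at end of year 5: C₁ / (r − g) = €4,380.00 / (0.102 − 0.053) = €89,387.7551
Discount to today: PV = €89,387.7551 / (1 + 0.102)^5 = €89,387.7551 / 1.625204 = €55,000.93

€55000.93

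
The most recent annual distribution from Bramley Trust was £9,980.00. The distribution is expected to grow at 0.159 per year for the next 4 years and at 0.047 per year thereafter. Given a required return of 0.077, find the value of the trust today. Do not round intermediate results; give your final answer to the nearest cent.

D_1 = 11566.82000
D_2 = 13405.94438
D_3 = 15537.48954
D_4 = 18007.95037
Terminal value at year 4: TV = D_4×(1+g_2)/(r−g_2) = 18854.32404/0.03 = 628477.46801
P_0 = D_1/(1+r)^1 + D_2/(1+r)^2 + D_3/(1+r)^3 + D_4/(1+r)^4 + TV/(1+r)^4
    = 10739.85144 + 11557.55601 + 12437.51849 + 13384.47904 + 467118.31851 = 515237.72348

£515237.72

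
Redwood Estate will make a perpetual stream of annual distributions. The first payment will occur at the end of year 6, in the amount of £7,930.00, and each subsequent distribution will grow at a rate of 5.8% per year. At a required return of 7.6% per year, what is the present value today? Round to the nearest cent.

£305449.43

Value at end of year 5: C₁ / (r − g) = £7,930.00 / (0.076 − 0.058) = £440,555.5556
Discount to today: PV = £440,555.5556 / (1 + 0.076)^5 = £440,555.5556 / 1.442319 = £305,449.43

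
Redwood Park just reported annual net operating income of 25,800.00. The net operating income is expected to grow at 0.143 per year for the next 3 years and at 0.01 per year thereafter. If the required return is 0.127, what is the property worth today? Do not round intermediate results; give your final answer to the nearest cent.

311957.59

D_1 = 29489.40000
D_2 = 33706.38420
D_3 = 38526.39714
Terminal value at year 3: TV = D_3×(1+g_2)/(r−g_2) = 38911.66111/0.117 = 332578.30010
P_0 = D_1/(1+r)^1 + D_2/(1+r)^2 + D_3/(1+r)^3 + TV/(1+r)^3
    = 26166.28217 + 26537.76443 + 26914.52063 + 232339.02421 = 311957.59143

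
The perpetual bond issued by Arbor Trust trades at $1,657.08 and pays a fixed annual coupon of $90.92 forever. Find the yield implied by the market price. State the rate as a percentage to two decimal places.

5.49%

P = C/r ⇒ r = C/P = $90.92/$1,657.08 = 0.054868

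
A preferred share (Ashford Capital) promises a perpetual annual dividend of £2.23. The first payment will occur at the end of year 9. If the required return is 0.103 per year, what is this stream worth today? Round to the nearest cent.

Value at end of year 8: C / r = £2.23 / 0.103 = £21.6505
Discount to today: PV = £21.6505 / (1 + 0.103)^8 = £21.6505 / 2.190807 = £9.88

£9.88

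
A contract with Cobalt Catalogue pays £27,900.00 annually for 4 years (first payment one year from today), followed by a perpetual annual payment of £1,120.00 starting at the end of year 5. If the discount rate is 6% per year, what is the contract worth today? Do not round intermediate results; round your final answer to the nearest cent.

PV of 4-year annuity: £27,900.00 × [1 − (1+0.06)^−4] / 0.06 = 96676.44659
Perpetuity value at year 4: £1,120.00 / 0.06 = 18666.66667
PV of perpetuity: 18666.66667 / (1+0.06)^4 = 14785.74838
Total PV = 96676.44659 + 14785.74838 = 111462.19497

£111462.19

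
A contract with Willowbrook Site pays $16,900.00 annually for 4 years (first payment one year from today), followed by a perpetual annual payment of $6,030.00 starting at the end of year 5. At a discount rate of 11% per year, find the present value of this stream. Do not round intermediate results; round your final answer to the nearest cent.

PV of 4-year annuity: $16,900.00 × [1 − (1+0.11)^−4] / 0.11 = 52431.33215
Perpetuity value at year 4: $6,030.00 / 0.11 = 54818.18182
PV of perpetuity: 54818.18182 / (1+0.11)^4 = 36110.43431
Total PV = 52431.33215 + 36110.43431 = 88541.76646

$88541.77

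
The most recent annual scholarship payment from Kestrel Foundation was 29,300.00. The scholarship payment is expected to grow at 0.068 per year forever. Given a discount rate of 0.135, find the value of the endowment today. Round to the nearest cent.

D₁ = D₀ × (1 + g) = 29,300.00 × 1.068 = 31,292.4000
Growing perpetuity: P = D₁ / (r − g) = 31,292.4000 / (0.135 − 0.068) = 467,050.75

467050.75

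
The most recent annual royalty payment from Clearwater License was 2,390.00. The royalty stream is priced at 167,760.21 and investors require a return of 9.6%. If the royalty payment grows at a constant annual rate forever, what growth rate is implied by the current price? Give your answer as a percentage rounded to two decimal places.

8.06%

P = D₀(1+g)/(r−g) ⇒ P(r−g) = D₀(1+g) ⇒ g(P+D₀) = P·r − D₀
g = (P·r − D₀)/(P + D₀) = (167,760.21×0.096 − 2,390.00) / (167,760.21 + 2,390.00) = 0.080605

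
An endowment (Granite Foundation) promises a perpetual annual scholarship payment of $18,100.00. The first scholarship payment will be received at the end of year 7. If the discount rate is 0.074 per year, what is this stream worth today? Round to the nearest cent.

Value at end of year 6: C / r = $18,100.00 / 0.074 = $244,594.5946
Discount to today: PV = $244,594.5946 / (1 + 0.074)^6 = $244,594.5946 / 1.534708 = $159,375.36

$159375.36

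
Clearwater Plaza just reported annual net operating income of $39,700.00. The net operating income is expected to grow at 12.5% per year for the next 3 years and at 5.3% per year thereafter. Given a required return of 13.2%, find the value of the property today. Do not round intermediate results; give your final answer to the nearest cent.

D_1 = 44662.50000
D_2 = 50245.31250
D_3 = 56525.97656
Terminal value at year 3: TV = D_3×(1+g_2)/(r−g_2) = 59521.85332/0.079 = 753441.18127
P_0 = D_1/(1+r)^1 + D_2/(1+r)^2 + D_3/(1+r)^3 + TV/(1+r)^3
    = 39454.50530 + 39210.52868 + 38968.06074 + 519409.72106 = 637042.81578

$637042.82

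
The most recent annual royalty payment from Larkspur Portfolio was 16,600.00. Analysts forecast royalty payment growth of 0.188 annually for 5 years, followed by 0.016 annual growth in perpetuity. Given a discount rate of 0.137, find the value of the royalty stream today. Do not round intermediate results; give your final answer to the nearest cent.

D_1 = 19720.80000
D_2 = 23428.31040
D_3 = 27832.83276
D_4 = 33065.40531
D_5 = 39281.70151
Terminal value at year 5: TV = D_5×(1+g_2)/(r−g_2) = 39910.20874/0.121 = 329836.43584
P_0 = D_1/(1+r)^1 + D_2/(1+r)^2 + D_3/(1+r)^3 + D_4/(1+r)^4 + D_5/(1+r)^5 + TV/(1+r)^5
    = 17344.59103 + 18122.58060 + 18935.46680 + 19784.81492 + 20672.26044 + 173578.64965 = 268438.36344

268438.36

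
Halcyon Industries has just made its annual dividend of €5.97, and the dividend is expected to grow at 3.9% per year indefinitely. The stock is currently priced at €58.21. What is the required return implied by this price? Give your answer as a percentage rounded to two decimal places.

14.56%

D₁ = €5.97 × 1.039 = €6.2028
P = D₁/(r − g) ⇒ r = D₁/P + g = €6.2028/€58.21 + 0.039 = 0.106560 + 0.039 = 0.145560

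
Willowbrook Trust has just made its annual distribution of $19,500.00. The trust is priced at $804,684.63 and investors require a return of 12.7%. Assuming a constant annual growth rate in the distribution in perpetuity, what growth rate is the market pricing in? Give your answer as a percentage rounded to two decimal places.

P = D₀(1+g)/(r−g) ⇒ P(r−g) = D₀(1+g) ⇒ g(P+D₀) = P·r − D₀
g = (P·r − D₀)/(P + D₀) = ($804,684.63×0.127 − $19,500.00) / ($804,684.63 + $19,500.00) = 0.100335

10.03%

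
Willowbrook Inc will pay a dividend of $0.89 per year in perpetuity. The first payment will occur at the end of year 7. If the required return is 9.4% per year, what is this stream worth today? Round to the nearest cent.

$5.52

Value at end of year 6: C / r = $0.89 / 0.094 = $9.4681
Discount to today: PV = $9.4681 / (1 + 0.094)^6 = $9.4681 / 1.714368 = $5.52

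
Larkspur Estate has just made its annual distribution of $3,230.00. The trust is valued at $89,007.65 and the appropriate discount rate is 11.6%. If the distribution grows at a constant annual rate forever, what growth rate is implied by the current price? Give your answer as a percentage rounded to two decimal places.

P = D₀(1+g)/(r−g) ⇒ P(r−g) = D₀(1+g) ⇒ g(P+D₀) = P·r − D₀
g = (P·r − D₀)/(P + D₀) = ($89,007.65×0.116 − $3,230.00) / ($89,007.65 + $3,230.00) = 0.076920

7.69%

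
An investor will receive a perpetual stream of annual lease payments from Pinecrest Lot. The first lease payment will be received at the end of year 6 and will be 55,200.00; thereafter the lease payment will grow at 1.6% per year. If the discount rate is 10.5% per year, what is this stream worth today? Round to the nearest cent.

Value at end of year 5: C₁ / (r − g) = 55,200.00 / (0.105 − 0.016) = 620,224.7191
Discount to today: PV = 620,224.7191 / (1 + 0.105)^5 = 620,224.7191 / 1.647447 = 376,476.33

376476.33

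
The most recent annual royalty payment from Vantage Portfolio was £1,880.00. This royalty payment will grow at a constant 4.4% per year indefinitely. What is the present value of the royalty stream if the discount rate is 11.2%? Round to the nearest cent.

£28863.53

D₁ = D₀ × (1 + g) = £1,880.00 × 1.044 = £1,962.7200
Growing perpetuity: P = D₁ / (r − g) = £1,962.7200 / (0.112 − 0.044) = £28,863.53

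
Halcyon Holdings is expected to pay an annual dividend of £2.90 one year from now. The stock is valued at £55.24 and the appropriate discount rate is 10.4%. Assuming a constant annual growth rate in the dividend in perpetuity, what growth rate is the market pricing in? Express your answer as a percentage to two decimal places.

P = D₁/(r−g) ⇒ g = r − D₁/P = 0.104 − £2.90/£55.24 = 0.051502

5.15%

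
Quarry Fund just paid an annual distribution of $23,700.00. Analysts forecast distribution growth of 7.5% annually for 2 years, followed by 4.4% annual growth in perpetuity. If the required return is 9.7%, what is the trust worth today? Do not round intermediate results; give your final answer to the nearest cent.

$494291.81

D_1 = 25477.50000
D_2 = 27388.31250
Terminal value at year 2: TV = D_2×(1+g_2)/(r−g_2) = 28593.39825/0.053 = 539498.08019
P_0 = D_1/(1+r)^1 + D_2/(1+r)^2 + TV/(1+r)^2
    = 23224.70374 + 22758.93940 + 448308.16471 = 494291.80785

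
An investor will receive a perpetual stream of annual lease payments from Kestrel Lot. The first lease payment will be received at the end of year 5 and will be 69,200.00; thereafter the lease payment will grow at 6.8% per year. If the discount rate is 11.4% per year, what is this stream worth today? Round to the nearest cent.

Value at end of year 4: C₁ / (r − g) = 69,200.00 / (0.114 − 0.068) = 1,504,347.8261
Discount to today: PV = 1,504,347.8261 / (1 + 0.114)^4 = 1,504,347.8261 / 1.540071 = 976,804.16

976804.16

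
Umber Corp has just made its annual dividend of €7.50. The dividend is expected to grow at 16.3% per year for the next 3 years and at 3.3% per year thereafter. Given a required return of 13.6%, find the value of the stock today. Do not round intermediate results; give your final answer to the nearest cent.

€104.30

D_1 = 8.72250
D_2 = 10.14427
D_3 = 11.79778
Terminal value at year 3: TV = D_3×(1+g_2)/(r−g_2) = 12.18711/0.103 = 118.32146
P_0 = D_1/(1+r)^1 + D_2/(1+r)^2 + D_3/(1+r)^3 + TV/(1+r)^3
    = 7.67826 + 7.86075 + 8.04758 + 80.71022 = 104.29681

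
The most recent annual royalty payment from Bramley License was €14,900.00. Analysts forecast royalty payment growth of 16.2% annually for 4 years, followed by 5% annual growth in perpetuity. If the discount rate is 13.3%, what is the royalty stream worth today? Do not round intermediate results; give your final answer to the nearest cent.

D_1 = 17313.80000
D_2 = 20118.63560
D_3 = 23377.85457
D_4 = 27165.06701
Terminal value at year 4: TV = D_4×(1+g_2)/(r−g_2) = 28523.32036/0.083 = 343654.46214
P_0 = D_1/(1+r)^1 + D_2/(1+r)^2 + D_3/(1+r)^3 + D_4/(1+r)^4 + TV/(1+r)^4
    = 15281.37688 + 15672.51538 + 16073.66538 + 16485.08312 + 208546.23220 = 272058.87296

€272058.87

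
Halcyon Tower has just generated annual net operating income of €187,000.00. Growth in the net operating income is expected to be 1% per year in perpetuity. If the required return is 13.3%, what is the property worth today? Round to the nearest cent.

€1535528.46

D₁ = D₀ × (1 + g) = €187,000.00 × 1.01 = €188,870.0000
Growing perpetuity: P = D₁ / (r − g) = €188,870.0000 / (0.133 − 0.01) = €1,535,528.46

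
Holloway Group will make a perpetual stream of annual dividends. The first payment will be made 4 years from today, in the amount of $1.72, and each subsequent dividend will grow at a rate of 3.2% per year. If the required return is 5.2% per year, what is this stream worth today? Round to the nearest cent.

Value at end of year 3: C₁ / (r − g) = $1.72 / (0.052 − 0.032) = $86.0000
Discount to today: PV = $86.0000 / (1 + 0.052)^3 = $86.0000 / 1.164253 = $73.87

$73.87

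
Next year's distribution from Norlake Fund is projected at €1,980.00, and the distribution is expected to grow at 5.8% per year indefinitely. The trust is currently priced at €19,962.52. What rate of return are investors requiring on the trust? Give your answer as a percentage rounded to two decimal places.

15.72%

P = D₁/(r − g) ⇒ r = D₁/P + g = €1,980.0000/€19,962.52 + 0.058 = 0.099186 + 0.058 = 0.157186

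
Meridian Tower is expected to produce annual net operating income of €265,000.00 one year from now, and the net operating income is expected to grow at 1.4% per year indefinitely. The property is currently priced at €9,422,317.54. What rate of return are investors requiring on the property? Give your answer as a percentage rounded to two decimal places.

4.21%

P = D₁/(r − g) ⇒ r = D₁/P + g = €265,000.0000/€9,422,317.54 + 0.014 = 0.028125 + 0.014 = 0.042125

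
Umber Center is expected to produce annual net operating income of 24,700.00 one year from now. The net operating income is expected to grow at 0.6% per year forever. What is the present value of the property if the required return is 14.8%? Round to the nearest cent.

Growing perpetuity: P = D₁ / (r − g) = 24,700.0000 / (0.148 − 0.006) = 173,943.66

173943.66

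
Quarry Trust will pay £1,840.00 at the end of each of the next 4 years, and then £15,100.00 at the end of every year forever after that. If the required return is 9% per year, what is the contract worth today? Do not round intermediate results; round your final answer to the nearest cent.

PV of 4-year annuity: £1,840.00 × [1 − (1+0.09)^−4] / 0.09 = 5961.08457
Perpetuity value at year 4: £15,100.00 / 0.09 = 167777.77778
PV of perpetuity: 167777.77778 / (1+0.09)^4 = 118858.00763
Total PV = 5961.08457 + 118858.00763 = 124819.09221

£124819.09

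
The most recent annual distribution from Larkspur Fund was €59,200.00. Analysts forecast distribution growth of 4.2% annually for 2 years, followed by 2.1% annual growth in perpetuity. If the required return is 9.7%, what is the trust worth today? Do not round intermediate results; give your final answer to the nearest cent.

D_1 = 61686.40000
D_2 = 64277.22880
Terminal value at year 2: TV = D_2×(1+g_2)/(r−g_2) = 65627.05060/0.076 = 863513.82375
P_0 = D_1/(1+r)^1 + D_2/(1+r)^2 + TV/(1+r)^2
    = 56231.90520 + 53412.62098 + 717556.39500 = 827200.92117

€827200.92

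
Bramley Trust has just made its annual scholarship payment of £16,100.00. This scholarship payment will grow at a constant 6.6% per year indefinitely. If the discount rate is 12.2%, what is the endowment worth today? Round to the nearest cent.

£306475.00

D₁ = D₀ × (1 + g) = £16,100.00 × 1.066 = £17,162.6000
Growing perpetuity: P = D₁ / (r − g) = £17,162.6000 / (0.122 − 0.066) = £306,475.00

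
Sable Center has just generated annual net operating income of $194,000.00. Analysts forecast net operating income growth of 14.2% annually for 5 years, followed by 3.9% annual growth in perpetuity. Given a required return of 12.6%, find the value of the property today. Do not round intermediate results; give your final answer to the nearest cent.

D_1 = 221548.00000
D_2 = 253007.81600
D_3 = 288934.92587
D_4 = 329963.68535
D_5 = 376818.52866
Terminal value at year 5: TV = D_5×(1+g_2)/(r−g_2) = 391514.45128/0.087 = 4500166.10670
P_0 = D_1/(1+r)^1 + D_2/(1+r)^2 + D_3/(1+r)^3 + D_4/(1+r)^4 + D_5/(1+r)^5 + TV/(1+r)^5
    = 196756.66075 + 199552.49252 + 202388.05191 + 205263.90345 + 208180.61966 + 2486203.03250 = 3498344.76078

$3498344.76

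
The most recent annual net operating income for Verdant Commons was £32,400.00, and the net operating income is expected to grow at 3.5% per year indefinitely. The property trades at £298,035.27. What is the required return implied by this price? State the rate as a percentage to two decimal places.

D₁ = £32,400.00 × 1.035 = £33,534.0000
P = D₁/(r − g) ⇒ r = D₁/P + g = £33,534.0000/£298,035.27 + 0.035 = 0.112517 + 0.035 = 0.147517

14.75%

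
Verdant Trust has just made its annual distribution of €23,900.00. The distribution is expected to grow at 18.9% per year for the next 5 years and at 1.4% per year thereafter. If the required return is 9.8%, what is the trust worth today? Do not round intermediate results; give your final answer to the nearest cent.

€582295.94

D_1 = 28417.10000
D_2 = 33787.93190
D_3 = 40173.85103
D_4 = 47766.70887
D_5 = 56794.61685
Terminal value at year 5: TV = D_5×(1+g_2)/(r−g_2) = 57589.74149/0.084 = 685592.16056
P_0 = D_1/(1+r)^1 + D_2/(1+r)^2 + D_3/(1+r)^3 + D_4/(1+r)^4 + D_5/(1+r)^5 + TV/(1+r)^5
    = 25880.78324 + 28025.72976 + 30348.44507 + 32863.66228 + 35587.33557 + 429589.97933 = 582295.93525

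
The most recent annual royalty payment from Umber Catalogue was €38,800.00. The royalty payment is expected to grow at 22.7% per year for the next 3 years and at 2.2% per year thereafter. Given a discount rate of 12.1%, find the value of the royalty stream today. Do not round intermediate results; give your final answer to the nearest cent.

D_1 = 47607.60000
D_2 = 58414.52520
D_3 = 71674.62242
Terminal value at year 3: TV = D_3×(1+g_2)/(r−g_2) = 73251.46411/0.099 = 739913.77893
P_0 = D_1/(1+r)^1 + D_2/(1+r)^2 + D_3/(1+r)^3 + TV/(1+r)^3
    = 42468.86708 + 46484.65648 + 50880.17261 + 525247.84251 = 665081.53868

€665081.54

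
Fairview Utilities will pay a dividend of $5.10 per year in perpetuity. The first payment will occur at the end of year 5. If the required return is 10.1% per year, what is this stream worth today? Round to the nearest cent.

$34.36

Value at end of year 4: C / r = $5.10 / 0.101 = $50.4950
Discount to today: PV = $50.4950 / (1 + 0.101)^4 = $50.4950 / 1.469431 = $34.36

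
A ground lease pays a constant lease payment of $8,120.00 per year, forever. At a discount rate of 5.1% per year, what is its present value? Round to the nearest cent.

$159215.69

Level perpetuity: PV = C / r = $8,120.00 / 0.051 = $159,215.69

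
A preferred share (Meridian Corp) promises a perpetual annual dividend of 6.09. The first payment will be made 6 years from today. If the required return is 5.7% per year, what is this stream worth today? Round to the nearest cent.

80.98

Value at end of year 5: C / r = 6.09 / 0.057 = 106.8421
Discount to today: PV = 106.8421 / (1 + 0.057)^5 = 106.8421 / 1.319395 = 80.98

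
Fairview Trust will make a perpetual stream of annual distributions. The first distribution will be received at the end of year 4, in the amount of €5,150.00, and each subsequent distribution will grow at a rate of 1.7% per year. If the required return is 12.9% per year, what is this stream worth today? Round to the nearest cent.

€31952.69

Value at end of year 3: C₁ / (r − g) = €5,150.00 / (0.129 − 0.017) = €45,982.1429
Discount to today: PV = €45,982.1429 / (1 + 0.129)^3 = €45,982.1429 / 1.439070 = €31,952.69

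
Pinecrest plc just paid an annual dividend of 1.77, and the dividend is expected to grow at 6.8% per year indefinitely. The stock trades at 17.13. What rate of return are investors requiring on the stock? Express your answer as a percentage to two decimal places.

D₁ = 1.77 × 1.068 = 1.8904
P = D₁/(r − g) ⇒ r = D₁/P + g = 1.8904/17.13 + 0.068 = 0.110354 + 0.068 = 0.178354

17.84%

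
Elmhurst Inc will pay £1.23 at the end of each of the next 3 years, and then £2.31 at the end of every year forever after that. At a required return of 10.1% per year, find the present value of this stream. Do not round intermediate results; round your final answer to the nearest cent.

PV of 3-year annuity: £1.23 × [1 − (1+0.101)^−3] / 0.101 = 3.05345
Perpetuity value at year 3: £2.31 / 0.101 = 22.87129
PV of perpetuity: 22.87129 / (1+0.101)^3 = 17.13676
Total PV = 3.05345 + 17.13676 = 20.19021

£20.19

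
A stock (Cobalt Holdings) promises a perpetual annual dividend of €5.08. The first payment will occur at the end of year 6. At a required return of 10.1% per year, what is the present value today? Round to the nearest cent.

Value at end of year 5: C / r = €5.08 / 0.101 = €50.2970
Discount to today: PV = €50.2970 / (1 + 0.101)^5 = €50.2970 / 1.617844 = €31.09

€31.09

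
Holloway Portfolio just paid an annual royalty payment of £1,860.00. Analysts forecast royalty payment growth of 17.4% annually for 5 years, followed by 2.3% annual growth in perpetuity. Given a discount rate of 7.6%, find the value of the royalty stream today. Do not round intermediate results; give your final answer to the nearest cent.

D_1 = 2183.64000
D_2 = 2563.59336
D_3 = 3009.65860
D_4 = 3533.33920
D_5 = 4148.14022
Terminal value at year 5: TV = D_5×(1+g_2)/(r−g_2) = 4243.54745/0.053 = 80066.93298
P_0 = D_1/(1+r)^1 + D_2/(1+r)^2 + D_3/(1+r)^3 + D_4/(1+r)^4 + D_5/(1+r)^5 + TV/(1+r)^5
    = 2029.40520 + 2214.23951 + 2415.90816 + 2635.94441 + 2876.02113 + 55512.63422 = 67684.15263

£67684.15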